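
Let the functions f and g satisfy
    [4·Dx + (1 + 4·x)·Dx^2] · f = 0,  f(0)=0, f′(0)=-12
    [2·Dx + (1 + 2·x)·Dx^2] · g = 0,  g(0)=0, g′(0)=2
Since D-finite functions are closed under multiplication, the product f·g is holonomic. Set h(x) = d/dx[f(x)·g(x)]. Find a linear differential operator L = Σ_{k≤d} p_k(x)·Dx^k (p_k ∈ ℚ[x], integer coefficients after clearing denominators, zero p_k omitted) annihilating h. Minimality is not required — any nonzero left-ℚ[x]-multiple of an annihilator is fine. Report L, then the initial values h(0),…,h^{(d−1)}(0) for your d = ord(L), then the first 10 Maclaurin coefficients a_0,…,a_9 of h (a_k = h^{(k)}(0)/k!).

f: a_k = 0, -12, 24, -64, 192, -3072/5, 2048, -49152/7, 24576, -262144/3, …
g: a_k = 0, 2, -2, 8/3, -4, 32/5, -32/3, 128/7, -32, 512/9, …
Sym-product of L_f,L_g gives L₀ (≤ ord 4).
Derive L from L₀ (diff closure).
L = (160 + 768·x + 1024·x^2) + (264 + 2144·x + 5760·x^2 + 5120·x^3)·Dx + (64 + 720·x + 2976·x^2 + 5376·x^3 + 3584·x^4)·Dx^2 + (3 + 44·x + 252·x^2 + 704·x^3 + 960·x^4 + 512·x^5)·Dx^3  (order 3).
h: a_k = 0, -48, 216, -832, 3120, -58688/5, 223104/5, -1200128/7, 23262336/35, -272403968/105, …
ICs: h(0) = 0, h′(0) = -48, h′′(0) = 432.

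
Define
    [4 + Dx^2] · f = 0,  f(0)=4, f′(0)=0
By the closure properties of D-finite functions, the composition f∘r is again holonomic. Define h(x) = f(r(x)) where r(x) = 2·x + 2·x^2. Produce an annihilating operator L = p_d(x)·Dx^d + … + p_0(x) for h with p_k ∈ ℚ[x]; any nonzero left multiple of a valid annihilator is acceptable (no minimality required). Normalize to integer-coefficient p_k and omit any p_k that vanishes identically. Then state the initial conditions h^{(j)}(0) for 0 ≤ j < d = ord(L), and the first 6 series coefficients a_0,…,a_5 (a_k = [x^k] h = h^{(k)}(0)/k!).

L = (16 + 96·x + 192·x^2 + 128·x^3) - 2·Dx + (1 + 2·x)·Dx^2  (order 2).
h: a_k = 4, 0, -32, -64, 32/3, 512/3, …
ICs: h(0) = 4, h′(0) = 0.

f: a_k = 4, 0, -8, 0, 8/3, 0, …
f∘r: x↦r, Dx↦Dx/r' in L_f ⇒ L₀.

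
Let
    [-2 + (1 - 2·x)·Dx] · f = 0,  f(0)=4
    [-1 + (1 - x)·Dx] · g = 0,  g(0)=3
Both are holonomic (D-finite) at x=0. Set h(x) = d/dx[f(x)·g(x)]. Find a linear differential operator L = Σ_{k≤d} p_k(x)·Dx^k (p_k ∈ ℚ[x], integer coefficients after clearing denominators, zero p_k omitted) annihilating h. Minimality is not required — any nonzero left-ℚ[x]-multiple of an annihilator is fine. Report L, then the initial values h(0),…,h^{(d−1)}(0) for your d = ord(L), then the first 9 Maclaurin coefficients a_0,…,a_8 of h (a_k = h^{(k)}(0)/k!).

f: a_k = 4, 8, 16, 32, 64, 128, 256, 512, 1024, …
g: a_k = 3, 3, 3, 3, 3, 3, 3, 3, 3, …
f·g: L₀ = L_f ⊗_s L_g, ord ≤ 1·1.
Derive L from L₀ (diff closure).
L = (14 - 36·x + 24·x^2) + (-3 + 13·x - 18·x^2 + 8·x^3)·Dx  (order 1).
h: a_k = 36, 168, 540, 1488, 3780, 9144, 21420, 49056, 110484, …
ICs: h(0) = 36.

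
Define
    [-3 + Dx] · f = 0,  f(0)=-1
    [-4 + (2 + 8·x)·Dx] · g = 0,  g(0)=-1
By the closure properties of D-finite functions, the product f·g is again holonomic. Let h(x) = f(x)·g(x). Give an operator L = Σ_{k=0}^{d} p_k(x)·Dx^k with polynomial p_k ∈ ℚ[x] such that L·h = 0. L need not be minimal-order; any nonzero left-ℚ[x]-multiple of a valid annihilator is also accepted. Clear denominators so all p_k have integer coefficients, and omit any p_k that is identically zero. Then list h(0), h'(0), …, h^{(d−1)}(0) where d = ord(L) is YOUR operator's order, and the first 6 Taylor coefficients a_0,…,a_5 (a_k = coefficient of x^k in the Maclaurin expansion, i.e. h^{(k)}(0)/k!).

L = (-5 - 12·x) + (1 + 4·x)·Dx  (order 1).
h: a_k = 1, 5, 17/2, 23/2, 43/8, 631/40, …
ICs: h(0) = 1.

f: a_k = -1, -3, -9/2, -9/2, -27/8, -81/40, …
g: a_k = -1, -2, 2, -4, 10, -28, …
Sym-product of L_f,L_g gives L₀ (≤ ord 1).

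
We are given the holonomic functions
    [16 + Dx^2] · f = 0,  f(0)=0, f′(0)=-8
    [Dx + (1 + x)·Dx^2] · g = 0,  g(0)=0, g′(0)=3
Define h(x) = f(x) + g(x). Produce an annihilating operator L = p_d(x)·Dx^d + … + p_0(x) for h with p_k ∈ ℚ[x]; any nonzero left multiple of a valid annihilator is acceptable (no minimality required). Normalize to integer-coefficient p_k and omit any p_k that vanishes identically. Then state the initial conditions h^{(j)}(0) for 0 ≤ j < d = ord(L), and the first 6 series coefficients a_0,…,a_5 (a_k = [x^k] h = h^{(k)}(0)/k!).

L = (176 + 256·x + 128·x^2)·Dx + (144 + 400·x + 384·x^2 + 128·x^3)·Dx^2 + (11 + 16·x + 8·x^2)·Dx^3 + (9 + 25·x + 24·x^2 + 8·x^3)·Dx^4  (order 4).
h: a_k = 0, -5, -3/2, 67/3, -3/4, -247/15, …
ICs: h(0) = 0, h′(0) = -5, h′′(0) = -3, h′′′(0) = 134.

f: a_k = 0, -8, 0, 64/3, 0, -256/15, …
g: a_k = 0, 3, -3/2, 1, -3/4, 3/5, …
Weyl lclm of L_f,L_g ⇒ L₀ (ord ≤ 4).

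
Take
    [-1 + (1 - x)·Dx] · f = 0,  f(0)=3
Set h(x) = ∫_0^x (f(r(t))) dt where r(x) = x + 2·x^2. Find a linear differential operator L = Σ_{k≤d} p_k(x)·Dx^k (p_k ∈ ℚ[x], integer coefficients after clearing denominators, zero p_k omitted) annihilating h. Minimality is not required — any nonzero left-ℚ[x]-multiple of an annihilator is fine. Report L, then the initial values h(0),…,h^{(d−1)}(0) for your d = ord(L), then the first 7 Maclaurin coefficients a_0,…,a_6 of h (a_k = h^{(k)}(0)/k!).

L = (1 + 4·x)·Dx + (-1 + x + 2·x^2)·Dx^2  (order 2).
h: a_k = 0, 3, 3/2, 3, 15/4, 33/5, 21/2, …
ICs: h(0) = 0, h′(0) = 3.

f: a_k = 3, 3, 3, 3, 3, 3, 3, …
f∘r: x↦r, Dx↦Dx/r' in L_f ⇒ L₀.
Integrate: L := L₀·Dx.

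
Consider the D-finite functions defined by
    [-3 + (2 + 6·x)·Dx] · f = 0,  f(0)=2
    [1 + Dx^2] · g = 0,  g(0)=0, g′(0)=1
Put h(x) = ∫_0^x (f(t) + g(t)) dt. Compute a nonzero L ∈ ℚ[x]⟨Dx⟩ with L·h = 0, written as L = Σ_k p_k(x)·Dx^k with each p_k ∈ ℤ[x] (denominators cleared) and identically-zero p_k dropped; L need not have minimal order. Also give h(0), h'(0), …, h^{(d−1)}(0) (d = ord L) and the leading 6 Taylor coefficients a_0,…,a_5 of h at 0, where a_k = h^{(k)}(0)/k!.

L = (-93 - 72·x - 108·x^2)·Dx + (-10 + 18·x + 216·x^2 + 216·x^3)·Dx^2 + (-93 - 72·x - 108·x^2)·Dx^3 + (-10 + 18·x + 216·x^2 + 216·x^3)·Dx^4  (order 4).
h: a_k = 0, 2, 2, -3/4, 77/96, -81/64, …
ICs: h(0) = 0, h′(0) = 2, h′′(0) = 4, h′′′(0) = -9/2.

f: a_k = 2, 3, -9/4, 27/8, -405/64, 1701/128, …
g: a_k = 0, 1, 0, -1/6, 0, 1/120, …
h₀=f+g: left-lcm gives L₀, ord ≤ 3.
∫: right-multiply L₀ by Dx.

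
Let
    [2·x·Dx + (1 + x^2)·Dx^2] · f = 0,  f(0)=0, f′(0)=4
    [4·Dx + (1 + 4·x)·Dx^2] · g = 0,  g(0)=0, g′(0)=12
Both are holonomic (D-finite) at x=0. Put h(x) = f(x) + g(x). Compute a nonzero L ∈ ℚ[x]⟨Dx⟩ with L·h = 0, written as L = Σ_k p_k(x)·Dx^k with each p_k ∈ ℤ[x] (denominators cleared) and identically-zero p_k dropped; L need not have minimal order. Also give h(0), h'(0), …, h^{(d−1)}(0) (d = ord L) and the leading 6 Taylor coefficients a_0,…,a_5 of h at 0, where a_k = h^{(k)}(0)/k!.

L = (-4 - 48·x + 12·x^2 + 16·x^3)·Dx + (-17 - 8·x - 45·x^2 + 24·x^3 + 32·x^4)·Dx^2 + (-2 - 7·x + 4·x^2 + x^3 + 6·x^4 + 8·x^5)·Dx^3  (order 3).
h: a_k = 0, 16, -24, 188/3, -192, 3076/5, …
ICs: h(0) = 0, h′(0) = 16, h′′(0) = -48.

f: a_k = 0, 4, 0, -4/3, 0, 4/5, …
g: a_k = 0, 12, -24, 64, -192, 3072/5, …
h₀=f+g: left-lcm gives L₀, ord ≤ 4.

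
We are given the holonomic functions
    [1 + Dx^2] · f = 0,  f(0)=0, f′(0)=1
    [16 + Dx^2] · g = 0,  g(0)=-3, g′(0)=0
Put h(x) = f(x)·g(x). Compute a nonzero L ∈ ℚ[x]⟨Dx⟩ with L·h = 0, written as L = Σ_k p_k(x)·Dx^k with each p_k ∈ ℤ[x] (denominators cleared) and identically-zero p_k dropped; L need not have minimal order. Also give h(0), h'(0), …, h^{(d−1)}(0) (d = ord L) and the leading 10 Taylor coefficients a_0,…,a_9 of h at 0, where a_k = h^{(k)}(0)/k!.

f: a_k = 0, 1, 0, -1/6, 0, 1/120, 0, -1/5040, 0, 1/362880, …
g: a_k = -3, 0, 24, 0, -32, 0, 256/15, 0, -512/105, 0, …
f·g: L₀ = L_f ⊗_s L_g, ord ≤ 2·2.
L = 225 + 34·Dx^2 + Dx^4  (order 4).
h: a_k = 0, -3, 0, 49/2, 0, -1441/40, 0, 37969/1680, 0, -138103/17280, …
ICs: h(0) = 0, h′(0) = -3, h′′(0) = 0, h′′′(0) = 147.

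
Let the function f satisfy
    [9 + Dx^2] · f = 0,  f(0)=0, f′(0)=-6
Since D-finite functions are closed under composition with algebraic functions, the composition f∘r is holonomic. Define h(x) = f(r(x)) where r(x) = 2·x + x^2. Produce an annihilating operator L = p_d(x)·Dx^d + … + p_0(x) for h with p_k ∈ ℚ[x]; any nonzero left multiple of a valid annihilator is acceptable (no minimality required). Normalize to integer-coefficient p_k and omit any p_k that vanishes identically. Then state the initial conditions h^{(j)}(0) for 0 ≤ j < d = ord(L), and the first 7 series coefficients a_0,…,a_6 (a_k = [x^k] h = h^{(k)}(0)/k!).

L = (36 + 108·x + 108·x^2 + 36·x^3) - Dx + (1 + x)·Dx^2  (order 2).
h: a_k = 0, -12, -6, 72, 108, -378/5, -315, …
ICs: h(0) = 0, h′(0) = -12.

f: a_k = 0, -6, 0, 9, 0, -81/20, 0, …
Change of var in L_f (x↦r) gives L₀.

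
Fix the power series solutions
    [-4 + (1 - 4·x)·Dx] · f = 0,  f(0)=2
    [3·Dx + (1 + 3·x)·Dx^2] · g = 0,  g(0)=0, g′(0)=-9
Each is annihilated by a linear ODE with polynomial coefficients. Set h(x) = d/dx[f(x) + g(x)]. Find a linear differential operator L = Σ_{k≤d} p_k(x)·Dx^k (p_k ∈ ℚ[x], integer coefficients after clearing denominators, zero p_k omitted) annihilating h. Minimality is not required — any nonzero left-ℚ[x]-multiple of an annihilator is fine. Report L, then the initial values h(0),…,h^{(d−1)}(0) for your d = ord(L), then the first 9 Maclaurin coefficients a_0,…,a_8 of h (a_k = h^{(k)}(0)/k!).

L = (432 + 288·x) + (78 + 720·x + 576·x^2)·Dx + (-11 - x + 144·x^2 + 144·x^3)·Dx^2  (order 2).
h: a_k = -1, 91, 303, 2291, 9511, 51339, 222815, 1068259, 4659543, …
ICs: h(0) = -1, h′(0) = 91.

f: a_k = 2, 8, 32, 128, 512, 2048, 8192, 32768, 131072, …
g: a_k = 0, -9, 27/2, -27, 243/4, -729/5, 729/2, -6561/7, 19683/8, …
h₀=f+g: left-lcm gives L₀, ord ≤ 3.
h₀' ⇒ L via d/dx closure of L₀.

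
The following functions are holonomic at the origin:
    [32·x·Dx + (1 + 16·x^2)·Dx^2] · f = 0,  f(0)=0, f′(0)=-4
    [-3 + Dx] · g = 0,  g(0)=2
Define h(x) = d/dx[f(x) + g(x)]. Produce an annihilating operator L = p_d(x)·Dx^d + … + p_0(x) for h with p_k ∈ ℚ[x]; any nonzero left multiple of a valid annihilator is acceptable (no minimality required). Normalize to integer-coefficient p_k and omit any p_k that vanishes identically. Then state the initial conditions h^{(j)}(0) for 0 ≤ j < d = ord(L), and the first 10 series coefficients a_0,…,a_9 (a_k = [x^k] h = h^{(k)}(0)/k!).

L = (96 - 288·x - 4608·x^2 - 4608·x^3) + (-41 + 1248·x^2 - 2304·x^4)·Dx + (3 + 32·x + 96·x^2 + 512·x^3 + 768·x^4)·Dx^2  (order 2).
h: a_k = 2, 18, 91, 27, -4015/4, 243/20, 655603/40, 729/280, -587200373/2240, 729/2240, …
ICs: h(0) = 2, h′(0) = 18.

f: a_k = 0, -4, 0, 64/3, 0, -1024/5, 0, 16384/7, 0, -262144/9, …
g: a_k = 2, 6, 9, 9, 27/4, 81/20, 81/40, 243/280, 729/2240, 243/2240, …
Sum ⇒ L₀ = lclm(L_f,L_g) in ℚ(x)⟨Dx⟩.
h=h₀': d/dx-closure on L₀ ⇒ L.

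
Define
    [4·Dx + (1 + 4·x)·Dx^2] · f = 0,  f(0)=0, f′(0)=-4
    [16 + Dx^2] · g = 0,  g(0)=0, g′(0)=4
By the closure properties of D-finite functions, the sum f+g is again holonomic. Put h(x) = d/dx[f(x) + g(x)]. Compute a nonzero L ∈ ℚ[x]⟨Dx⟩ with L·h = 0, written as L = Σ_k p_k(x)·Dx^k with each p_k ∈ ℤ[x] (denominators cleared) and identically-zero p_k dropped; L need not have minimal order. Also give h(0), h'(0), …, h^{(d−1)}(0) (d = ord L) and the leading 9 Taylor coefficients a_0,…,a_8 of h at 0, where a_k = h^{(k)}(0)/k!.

f: a_k = 0, -4, 8, -64/3, 64, -1024/5, 2048/3, -16384/7, 8192, …
g: a_k = 0, 4, 0, -32/3, 0, 128/15, 0, -1024/315, 0, …
Sum ⇒ L₀ = lclm(L_f,L_g) in ℚ(x)⟨Dx⟩.
h₀' ⇒ L via d/dx closure of L₀.
L = (448 + 512·x + 1024·x^2) + (48 + 320·x + 768·x^2 + 1024·x^3)·Dx + (28 + 32·x + 64·x^2)·Dx^2 + (3 + 20·x + 48·x^2 + 64·x^3)·Dx^3  (order 3).
h: a_k = 0, 16, -96, 256, -2944/3, 4096, -738304/45, 65536, -82573312/315, …
ICs: h(0) = 0, h′(0) = 16, h′′(0) = -192.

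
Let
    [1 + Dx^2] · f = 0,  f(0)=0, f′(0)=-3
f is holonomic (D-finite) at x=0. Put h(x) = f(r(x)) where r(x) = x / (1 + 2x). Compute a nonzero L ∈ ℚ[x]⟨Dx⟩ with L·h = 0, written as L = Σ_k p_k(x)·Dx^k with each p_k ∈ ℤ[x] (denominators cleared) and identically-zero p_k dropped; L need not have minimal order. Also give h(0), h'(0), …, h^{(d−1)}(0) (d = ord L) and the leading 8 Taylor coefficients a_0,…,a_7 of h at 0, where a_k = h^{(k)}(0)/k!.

f: a_k = 0, -3, 0, 1/2, 0, -1/40, 0, 1/1680, …
Substitute x→r, Dx→(1/r')Dx; clear ⇒ L₀.
L = 1 + (4 + 24·x + 48·x^2 + 32·x^3)·Dx + (1 + 8·x + 24·x^2 + 32·x^3 + 16·x^4)·Dx^2  (order 2).
h: a_k = 0, -3, 6, -23/2, 21, -1441/40, 225/4, -123479/1680, …
ICs: h(0) = 0, h′(0) = -3.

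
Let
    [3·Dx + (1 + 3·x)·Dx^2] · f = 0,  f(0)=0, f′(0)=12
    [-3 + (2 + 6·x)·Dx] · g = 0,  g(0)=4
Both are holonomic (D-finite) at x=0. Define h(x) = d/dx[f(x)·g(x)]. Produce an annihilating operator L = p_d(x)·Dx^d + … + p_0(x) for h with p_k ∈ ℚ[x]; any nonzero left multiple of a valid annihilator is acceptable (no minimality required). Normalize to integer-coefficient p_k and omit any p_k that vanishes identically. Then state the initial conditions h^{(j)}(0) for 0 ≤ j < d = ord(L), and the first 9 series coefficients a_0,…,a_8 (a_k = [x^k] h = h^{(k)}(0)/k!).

f: a_k = 0, 12, -18, 36, -81, 972/5, -486, 8748/7, -6561/2, …
g: a_k = 4, 6, -9/2, 27/4, -405/32, 1701/64, -15309/256, 72171/512, -2814669/8192, …
L₀ := L_f ⊗_s L_g (sym. prod.), ord ≤ 2.
Derive L from L₀ (diff closure).
L = 9 + (24 + 72·x)·Dx + (4 + 24·x + 36·x^2)·Dx^2  (order 2).
h: a_k = 48, 0, -54, 216, -5751/8, 22599/10, -2218347/320, 5880843/280, -905949441/14336, …
ICs: h(0) = 48, h′(0) = 0.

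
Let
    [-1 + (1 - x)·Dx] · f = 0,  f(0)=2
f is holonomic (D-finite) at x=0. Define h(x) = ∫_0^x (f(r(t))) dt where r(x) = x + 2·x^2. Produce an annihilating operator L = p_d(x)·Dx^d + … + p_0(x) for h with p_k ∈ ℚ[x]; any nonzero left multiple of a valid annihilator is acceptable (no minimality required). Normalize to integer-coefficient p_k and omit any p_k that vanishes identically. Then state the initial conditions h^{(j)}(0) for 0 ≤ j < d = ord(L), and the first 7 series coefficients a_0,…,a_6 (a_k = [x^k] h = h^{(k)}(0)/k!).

f: a_k = 2, 2, 2, 2, 2, 2, 2, …
Substitute x→r, Dx→(1/r')Dx; clear ⇒ L₀.
h=∫h₀ ⇒ L = L₀·Dx.
L = (1 + 4·x)·Dx + (-1 + x + 2·x^2)·Dx^2  (order 2).
h: a_k = 0, 2, 1, 2, 5/2, 22/5, 7, …
ICs: h(0) = 0, h′(0) = 2.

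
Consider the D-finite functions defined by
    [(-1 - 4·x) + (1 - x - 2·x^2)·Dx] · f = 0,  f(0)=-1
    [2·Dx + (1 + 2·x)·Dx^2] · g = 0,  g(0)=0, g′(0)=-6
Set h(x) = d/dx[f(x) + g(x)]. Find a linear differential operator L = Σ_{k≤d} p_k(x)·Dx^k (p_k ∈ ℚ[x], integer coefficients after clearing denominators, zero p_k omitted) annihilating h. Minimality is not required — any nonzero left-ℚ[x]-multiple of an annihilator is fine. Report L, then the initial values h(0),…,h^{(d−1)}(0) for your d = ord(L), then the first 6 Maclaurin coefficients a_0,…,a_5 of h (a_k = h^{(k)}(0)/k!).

L = (54 + 228·x + 432·x^2 + 288·x^3 + 192·x^4) + (11 + 124·x + 464·x^2 + 704·x^3 + 592·x^4 + 320·x^5)·Dx + (-4 - 19·x - 17·x^2 + 42·x^3 + 116·x^4 + 136·x^5 + 64·x^6)·Dx^2  (order 2).
h: a_k = -7, 6, -39, 4, -201, -66, …
ICs: h(0) = -7, h′(0) = 6.

f: a_k = -1, -1, -3, -5, -11, -21, …
g: a_k = 0, -6, 6, -8, 12, -96/5, …
Weyl lclm of L_f,L_g ⇒ L₀ (ord ≤ 3).
h=h₀': d/dx-closure on L₀ ⇒ L.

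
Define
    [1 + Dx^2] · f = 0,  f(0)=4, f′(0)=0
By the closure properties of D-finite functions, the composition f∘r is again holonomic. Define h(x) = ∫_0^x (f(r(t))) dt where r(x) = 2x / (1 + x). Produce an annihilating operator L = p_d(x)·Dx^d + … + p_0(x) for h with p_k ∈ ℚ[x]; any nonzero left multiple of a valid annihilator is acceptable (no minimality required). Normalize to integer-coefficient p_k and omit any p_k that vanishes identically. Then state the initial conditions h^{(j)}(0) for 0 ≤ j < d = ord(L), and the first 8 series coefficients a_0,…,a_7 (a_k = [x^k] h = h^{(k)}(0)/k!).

L = 4·Dx + (2 + 6·x + 6·x^2 + 2·x^3)·Dx^2 + (1 + 4·x + 6·x^2 + 4·x^3 + x^4)·Dx^3  (order 3).
h: a_k = 0, 4, 0, -8/3, 4, -64/15, 32/9, -88/45, …
ICs: h(0) = 0, h′(0) = 4, h′′(0) = 0.

f: a_k = 4, 0, -2, 0, 1/6, 0, -1/180, 0, …
Change of var in L_f (x↦r) gives L₀.
h=∫₀ˣh₀: take L = L₀·Dx.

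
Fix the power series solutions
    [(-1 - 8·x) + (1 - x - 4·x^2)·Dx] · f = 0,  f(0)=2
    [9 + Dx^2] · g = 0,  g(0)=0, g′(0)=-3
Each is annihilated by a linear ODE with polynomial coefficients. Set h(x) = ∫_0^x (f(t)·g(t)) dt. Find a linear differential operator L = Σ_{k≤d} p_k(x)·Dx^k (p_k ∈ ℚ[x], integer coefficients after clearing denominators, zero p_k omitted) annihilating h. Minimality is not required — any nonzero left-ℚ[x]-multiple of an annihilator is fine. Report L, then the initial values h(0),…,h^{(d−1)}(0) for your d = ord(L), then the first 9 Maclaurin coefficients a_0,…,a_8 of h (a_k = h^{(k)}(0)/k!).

L = (-1 + 9·x + 36·x^2)·Dx + (2 + 16·x)·Dx^2 + (-1 + x + 4·x^2)·Dx^3  (order 3).
h: a_k = 0, 0, -3, -2, -21/4, -9, -887/40, -6261/140, -236427/2240, …
ICs: h(0) = 0, h′(0) = 0, h′′(0) = -6.

f: a_k = 2, 2, 10, 18, 58, 130, 362, 882, 2330, …
g: a_k = 0, -3, 0, 9/2, 0, -81/40, 0, 243/560, 0, …
h₀=f·g: eliminate ⇒ L₀, order ≤ 1·2.
Integrate: L := L₀·Dx.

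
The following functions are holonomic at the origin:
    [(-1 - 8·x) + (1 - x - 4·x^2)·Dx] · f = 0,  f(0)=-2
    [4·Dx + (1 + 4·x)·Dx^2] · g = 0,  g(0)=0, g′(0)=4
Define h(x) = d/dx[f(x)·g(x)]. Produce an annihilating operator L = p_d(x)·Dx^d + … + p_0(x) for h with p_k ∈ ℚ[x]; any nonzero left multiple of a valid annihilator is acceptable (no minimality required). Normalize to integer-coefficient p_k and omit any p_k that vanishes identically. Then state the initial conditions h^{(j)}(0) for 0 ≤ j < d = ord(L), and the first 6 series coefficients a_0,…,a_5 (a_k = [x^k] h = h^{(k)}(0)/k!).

L = (152 + 864·x + 2304·x^2) + (1 + 100·x + 960·x^2 + 1792·x^3)·Dx + (-3 - 25·x - 24·x^2 + 176·x^3 + 256·x^4)·Dx^2  (order 2).
h: a_k = -8, 16, -200, 1120/3, -8744/3, 34672/5, …
ICs: h(0) = -8, h′(0) = 16.

f: a_k = -2, -2, -10, -18, -58, -130, …
g: a_k = 0, 4, -8, 64/3, -64, 1024/5, …
L₀ := L_f ⊗_s L_g (sym. prod.), ord ≤ 2.
h=h₀': d/dx-closure on L₀ ⇒ L.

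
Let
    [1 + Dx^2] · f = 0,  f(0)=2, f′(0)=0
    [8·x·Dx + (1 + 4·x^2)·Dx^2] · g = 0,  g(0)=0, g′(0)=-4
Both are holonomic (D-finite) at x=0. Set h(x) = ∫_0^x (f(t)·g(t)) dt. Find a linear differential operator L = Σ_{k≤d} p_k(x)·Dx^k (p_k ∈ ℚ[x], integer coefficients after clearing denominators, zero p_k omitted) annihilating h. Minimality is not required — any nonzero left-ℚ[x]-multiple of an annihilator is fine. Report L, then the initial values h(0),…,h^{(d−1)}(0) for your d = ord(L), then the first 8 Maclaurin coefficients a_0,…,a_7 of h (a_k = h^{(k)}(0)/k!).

f: a_k = 2, 0, -1, 0, 1/12, 0, -1/360, 0, …
g: a_k = 0, -4, 0, 16/3, 0, -64/5, 0, 256/7, …
Product ⇒ symmetric product L₀, ord ≤ 4.
h=∫₀ˣh₀: take L = L₀·Dx.
L = (85 + 944·x^2 + 416·x^4 + 256·x^6 + 256·x^8)·Dx + (144·x + 704·x^3 + 768·x^5 + 1024·x^7)·Dx^2 + (90 + 992·x^2 + 576·x^4 + 512·x^6 + 512·x^8)·Dx^3 + (144·x + 704·x^3 + 768·x^5 + 1024·x^7)·Dx^4 + (5 + 48·x^2 + 160·x^4 + 256·x^6 + 256·x^8)·Dx^5  (order 5).
h: a_k = 0, 0, -4, 0, 11/3, 0, -469/90, 0, …
ICs: h(0) = 0, h′(0) = 0, h′′(0) = -8, h′′′(0) = 0, h′′′′(0) = 88.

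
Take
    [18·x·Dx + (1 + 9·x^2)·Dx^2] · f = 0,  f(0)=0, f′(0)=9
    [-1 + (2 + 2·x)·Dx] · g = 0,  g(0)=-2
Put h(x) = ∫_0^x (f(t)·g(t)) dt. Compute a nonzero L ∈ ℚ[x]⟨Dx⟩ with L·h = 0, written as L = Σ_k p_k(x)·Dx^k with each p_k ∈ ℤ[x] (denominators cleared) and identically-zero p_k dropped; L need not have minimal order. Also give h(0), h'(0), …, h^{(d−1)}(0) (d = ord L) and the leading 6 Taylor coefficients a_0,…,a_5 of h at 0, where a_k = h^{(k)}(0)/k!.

L = (3 - 36·x - 9·x^2)·Dx + (-4 + 68·x + 108·x^2 + 36·x^3)·Dx^2 + (4 + 8·x + 40·x^2 + 72·x^3 + 36·x^4)·Dx^3  (order 3).
h: a_k = 0, 0, -9, -3, 225/16, 207/40, …
ICs: h(0) = 0, h′(0) = 0, h′′(0) = -18.

f: a_k = 0, 9, 0, -27, 0, 729/5, …
g: a_k = -2, -1, 1/4, -1/8, 5/64, -7/128, …
Product ⇒ symmetric product L₀, ord ≤ 2.
∫: right-multiply L₀ by Dx.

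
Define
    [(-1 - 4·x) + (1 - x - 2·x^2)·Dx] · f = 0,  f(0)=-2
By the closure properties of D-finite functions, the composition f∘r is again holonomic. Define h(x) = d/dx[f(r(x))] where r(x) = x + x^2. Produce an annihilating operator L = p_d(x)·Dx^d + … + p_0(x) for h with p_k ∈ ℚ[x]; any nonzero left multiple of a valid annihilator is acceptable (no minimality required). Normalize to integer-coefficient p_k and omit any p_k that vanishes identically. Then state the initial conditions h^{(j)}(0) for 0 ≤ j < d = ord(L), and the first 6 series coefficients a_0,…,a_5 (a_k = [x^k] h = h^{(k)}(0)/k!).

f: a_k = -2, -2, -6, -10, -22, -42, …
f∘r: x↦r, Dx↦Dx/r' in L_f ⇒ L₀.
h=h₀': d/dx-closure on L₀ ⇒ L.
L = (8 + 10·x + 30·x^2 + 40·x^3 + 20·x^4) + (-1 - x + 5·x^2 + 10·x^3 + 10·x^4 + 4·x^5)·Dx  (order 1).
h: a_k = -2, -16, -66, -232, -800, -2628, …
ICs: h(0) = -2.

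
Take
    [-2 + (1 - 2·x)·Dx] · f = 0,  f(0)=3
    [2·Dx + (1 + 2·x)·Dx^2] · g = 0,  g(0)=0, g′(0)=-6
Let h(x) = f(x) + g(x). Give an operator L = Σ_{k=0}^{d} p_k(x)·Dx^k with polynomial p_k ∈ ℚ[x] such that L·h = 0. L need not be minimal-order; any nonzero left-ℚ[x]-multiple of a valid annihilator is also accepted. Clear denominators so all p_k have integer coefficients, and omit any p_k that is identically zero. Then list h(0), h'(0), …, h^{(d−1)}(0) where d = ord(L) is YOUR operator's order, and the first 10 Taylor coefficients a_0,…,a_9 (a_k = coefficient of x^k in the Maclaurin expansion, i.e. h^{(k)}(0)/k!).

f: a_k = 3, 6, 12, 24, 48, 96, 192, 384, 768, 1536, …
g: a_k = 0, -6, 6, -8, 12, -96/5, 32, -384/7, 96, -512/3, …
f+g: L₀ = lclm(L_f,L_g), ord ≤ 1+2.
L = (40 + 16·x)·Dx + (8 + 64·x + 32·x^2)·Dx^2 + (-3 - 2·x + 12·x^2 + 8·x^3)·Dx^3  (order 3).
h: a_k = 3, 0, 18, 16, 60, 384/5, 224, 2304/7, 864, 4096/3, …
ICs: h(0) = 3, h′(0) = 0, h′′(0) = 36.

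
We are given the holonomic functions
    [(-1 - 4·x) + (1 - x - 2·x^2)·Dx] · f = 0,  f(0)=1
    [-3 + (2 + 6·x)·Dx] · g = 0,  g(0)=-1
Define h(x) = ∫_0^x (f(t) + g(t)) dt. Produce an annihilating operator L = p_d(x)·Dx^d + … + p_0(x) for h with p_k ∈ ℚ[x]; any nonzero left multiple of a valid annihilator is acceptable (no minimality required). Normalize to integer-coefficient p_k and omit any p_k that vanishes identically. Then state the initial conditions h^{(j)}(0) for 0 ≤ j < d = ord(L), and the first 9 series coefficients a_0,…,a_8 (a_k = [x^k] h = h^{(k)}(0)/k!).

L = (-45 - 207·x - 306·x^2 - 360·x^3)·Dx + (33 + 174·x + 573·x^2 + 1044·x^3 + 900·x^4)·Dx^2 + (2 - 30·x - 138·x^2 + 38·x^3 + 504·x^4 + 360·x^5)·Dx^3  (order 3).
h: a_k = 0, 0, -1/4, 11/8, 53/64, 1813/640, 1225/512, 59341/7168, 101909/16384, …
ICs: h(0) = 0, h′(0) = 0, h′′(0) = -1/2.

f: a_k = 1, 1, 3, 5, 11, 21, 43, 85, 171, …
g: a_k = -1, -3/2, 9/8, -27/16, 405/128, -1701/256, 15309/1024, -72171/2048, 2814669/32768, …
h₀=f+g: left-lcm gives L₀, ord ≤ 2.
∫: right-multiply L₀ by Dx.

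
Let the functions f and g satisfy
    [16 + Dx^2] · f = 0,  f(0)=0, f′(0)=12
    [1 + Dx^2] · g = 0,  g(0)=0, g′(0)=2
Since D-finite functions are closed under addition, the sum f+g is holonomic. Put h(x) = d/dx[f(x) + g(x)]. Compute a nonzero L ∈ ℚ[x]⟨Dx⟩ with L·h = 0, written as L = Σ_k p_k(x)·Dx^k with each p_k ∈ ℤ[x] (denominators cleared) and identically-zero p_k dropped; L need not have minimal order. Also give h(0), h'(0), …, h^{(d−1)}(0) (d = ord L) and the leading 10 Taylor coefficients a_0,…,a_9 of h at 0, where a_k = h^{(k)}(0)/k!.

f: a_k = 0, 12, 0, -32, 0, 128/5, 0, -1024/105, 0, 2048/945, …
g: a_k = 0, 2, 0, -1/3, 0, 1/60, 0, -1/2520, 0, 1/181440, …
h₀=f+g: left-lcm gives L₀, ord ≤ 4.
Differentiate: ansatz ord ≤ ord L₀ ⇒ L.
L = 16 + 17·Dx^2 + Dx^4  (order 4).
h: a_k = 14, 0, -97, 0, 1537/12, 0, -24577/360, 0, 393217/20160, 0, …
ICs: h(0) = 14, h′(0) = 0, h′′(0) = -194, h′′′(0) = 0.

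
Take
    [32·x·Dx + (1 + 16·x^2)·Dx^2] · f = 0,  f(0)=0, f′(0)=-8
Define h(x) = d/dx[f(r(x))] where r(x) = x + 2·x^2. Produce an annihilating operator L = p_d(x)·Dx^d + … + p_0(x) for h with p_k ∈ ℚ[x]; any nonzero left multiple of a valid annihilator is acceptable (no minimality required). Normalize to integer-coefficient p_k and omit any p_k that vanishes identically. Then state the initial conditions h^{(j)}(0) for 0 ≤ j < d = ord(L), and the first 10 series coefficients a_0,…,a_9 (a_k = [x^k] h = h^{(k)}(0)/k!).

f: a_k = 0, -8, 0, 128/3, 0, -2048/5, 0, 32768/7, 0, -524288/9, …
Substitute x→r, Dx→(1/r')Dx; clear ⇒ L₀.
Derive L from L₀ (diff closure).
L = (-4 + 32·x + 256·x^2 + 768·x^3 + 768·x^4) + (1 + 4·x + 16·x^2 + 128·x^3 + 320·x^4 + 256·x^5)·Dx  (order 1).
h: a_k = -8, -32, 128, 1024, 512, -22528, -81920, 262144, 2719744, 2490368, …
ICs: h(0) = -8.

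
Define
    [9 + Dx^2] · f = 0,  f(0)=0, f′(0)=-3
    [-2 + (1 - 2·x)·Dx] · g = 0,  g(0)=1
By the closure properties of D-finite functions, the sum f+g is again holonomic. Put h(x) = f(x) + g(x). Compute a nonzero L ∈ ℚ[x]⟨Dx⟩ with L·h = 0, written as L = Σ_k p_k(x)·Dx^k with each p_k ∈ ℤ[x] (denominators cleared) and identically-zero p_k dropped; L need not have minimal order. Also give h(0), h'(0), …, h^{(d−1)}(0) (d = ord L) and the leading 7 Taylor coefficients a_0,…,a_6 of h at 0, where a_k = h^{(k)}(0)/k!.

f: a_k = 0, -3, 0, 9/2, 0, -81/40, 0, …
g: a_k = 1, 2, 4, 8, 16, 32, 64, …
Weyl lclm of L_f,L_g ⇒ L₀ (ord ≤ 3).
L = (-594 + 648·x - 648·x^2) + (153 - 630·x + 972·x^2 - 648·x^3)·Dx + (-66 + 72·x - 72·x^2)·Dx^2 + (17 - 70·x + 108·x^2 - 72·x^3)·Dx^3  (order 3).
h: a_k = 1, -1, 4, 25/2, 16, 1199/40, 64, …
ICs: h(0) = 1, h′(0) = -1, h′′(0) = 8.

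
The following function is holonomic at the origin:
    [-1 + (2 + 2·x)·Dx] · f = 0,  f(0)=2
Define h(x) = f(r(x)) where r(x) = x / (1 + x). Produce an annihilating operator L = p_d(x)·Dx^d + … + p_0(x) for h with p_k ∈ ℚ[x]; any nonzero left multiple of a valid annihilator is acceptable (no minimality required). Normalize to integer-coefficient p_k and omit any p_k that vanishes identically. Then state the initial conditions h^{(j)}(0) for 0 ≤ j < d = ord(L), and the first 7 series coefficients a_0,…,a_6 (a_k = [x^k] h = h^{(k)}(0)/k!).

L = -1 + (2 + 6·x + 4·x^2)·Dx  (order 1).
h: a_k = 2, 1, -5/4, 13/8, -141/64, 399/128, -2353/512, …
ICs: h(0) = 2.

f: a_k = 2, 1, -1/4, 1/8, -5/64, 7/128, -21/512, …
f∘r: x↦r, Dx↦Dx/r' in L_f ⇒ L₀.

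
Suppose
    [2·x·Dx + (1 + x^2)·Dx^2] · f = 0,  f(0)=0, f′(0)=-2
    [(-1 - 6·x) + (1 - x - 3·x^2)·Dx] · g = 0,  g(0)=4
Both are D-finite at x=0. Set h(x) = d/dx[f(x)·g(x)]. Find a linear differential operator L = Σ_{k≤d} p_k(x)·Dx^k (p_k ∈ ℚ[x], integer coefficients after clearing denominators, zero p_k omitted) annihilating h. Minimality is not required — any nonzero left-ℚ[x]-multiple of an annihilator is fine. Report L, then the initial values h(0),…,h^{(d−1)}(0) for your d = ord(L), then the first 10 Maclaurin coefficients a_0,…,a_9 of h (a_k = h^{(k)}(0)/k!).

f: a_k = 0, -2, 0, 2/3, 0, -2/5, 0, 2/7, 0, -2/9, …
g: a_k = 4, 4, 16, 28, 76, 160, 388, 868, 2032, 4636, …
Product ⇒ symmetric product L₀, ord ≤ 2.
Differentiate: ansatz ord ≤ ord L₀ ⇒ L.
L = (46 + 186·x^2 + 72·x^3 + 324·x^4) + (10 + 62·x + 42·x^2 + 186·x^3 + 72·x^4 + 216·x^5)·Dx + (-3 + 2·x - 2·x^2 + 14·x^3 + 28·x^4 + 12·x^5 + 27·x^6)·Dx^2  (order 2).
h: a_k = -8, -16, -88, -640/3, -2144/3, -9088/5, -76712/15, -1377088/105, -1207096/35, -787520/9, …
ICs: h(0) = -8, h′(0) = -16.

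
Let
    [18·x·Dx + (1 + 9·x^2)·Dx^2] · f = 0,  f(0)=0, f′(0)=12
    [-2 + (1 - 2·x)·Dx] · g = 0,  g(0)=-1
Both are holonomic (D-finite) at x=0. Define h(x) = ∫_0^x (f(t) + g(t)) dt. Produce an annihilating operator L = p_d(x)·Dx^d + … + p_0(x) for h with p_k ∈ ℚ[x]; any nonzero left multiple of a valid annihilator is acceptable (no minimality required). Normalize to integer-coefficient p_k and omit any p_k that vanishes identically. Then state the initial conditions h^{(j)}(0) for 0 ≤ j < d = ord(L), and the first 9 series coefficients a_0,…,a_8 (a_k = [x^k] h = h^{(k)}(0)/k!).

L = (36 - 288·x - 972·x^2)·Dx^2 + (-21 + 36·x - 9·x^2 - 972·x^3)·Dx^3 + (2 + 5·x + 45·x^3 - 162·x^4)·Dx^4  (order 4).
h: a_k = 0, -1, 5, -4/3, -11, -16/5, 406/15, -64/7, -2411/14, …
ICs: h(0) = 0, h′(0) = -1, h′′(0) = 10, h′′′(0) = -8.

f: a_k = 0, 12, 0, -36, 0, 972/5, 0, -8748/7, 0, …
g: a_k = -1, -2, -4, -8, -16, -32, -64, -128, -256, …
Weyl lclm of L_f,L_g ⇒ L₀ (ord ≤ 3).
h=∫₀ˣh₀: take L = L₀·Dx.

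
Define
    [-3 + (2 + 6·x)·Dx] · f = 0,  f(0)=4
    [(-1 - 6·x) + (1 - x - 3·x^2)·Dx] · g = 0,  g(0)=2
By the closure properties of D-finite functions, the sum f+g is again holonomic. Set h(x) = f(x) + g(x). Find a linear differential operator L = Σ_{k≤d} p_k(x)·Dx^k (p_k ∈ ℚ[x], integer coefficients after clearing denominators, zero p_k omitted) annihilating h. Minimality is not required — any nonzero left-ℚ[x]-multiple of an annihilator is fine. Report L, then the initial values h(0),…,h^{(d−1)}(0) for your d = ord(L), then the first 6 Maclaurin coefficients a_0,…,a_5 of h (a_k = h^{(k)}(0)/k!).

L = (57 + 297·x + 567·x^2 + 810·x^3) + (-41 - 246·x - 891·x^2 - 1998·x^3 - 2025·x^4)·Dx + (-2 + 38·x + 186·x^2 - 54·x^3 - 918·x^4 - 810·x^5)·Dx^2  (order 2).
h: a_k = 6, 8, 7/2, 83/4, 811/32, 6821/64, …
ICs: h(0) = 6, h′(0) = 8.

f: a_k = 4, 6, -9/2, 27/4, -405/32, 1701/64, …
g: a_k = 2, 2, 8, 14, 38, 80, …
L₀ := lclm(L_f,L_g); ord L₀ ≤ 1+1.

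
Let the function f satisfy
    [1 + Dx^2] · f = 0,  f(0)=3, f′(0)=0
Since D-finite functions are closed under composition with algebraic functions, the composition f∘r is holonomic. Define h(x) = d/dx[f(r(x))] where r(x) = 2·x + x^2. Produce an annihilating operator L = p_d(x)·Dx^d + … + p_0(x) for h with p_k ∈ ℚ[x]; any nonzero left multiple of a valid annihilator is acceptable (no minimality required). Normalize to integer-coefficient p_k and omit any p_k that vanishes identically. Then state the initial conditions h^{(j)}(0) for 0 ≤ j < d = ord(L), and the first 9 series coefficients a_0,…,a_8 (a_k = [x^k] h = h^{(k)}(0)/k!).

f: a_k = 3, 0, -3/2, 0, 1/8, 0, -1/240, 0, 1/13440, …
Substitute x→r, Dx→(1/r')Dx; clear ⇒ L₀.
Differentiate: ansatz ord ≤ ord L₀ ⇒ L.
L = (7 + 16·x + 24·x^2 + 16·x^3 + 4·x^4) + (-3 - 3·x)·Dx + (1 + 2·x + x^2)·Dx^2  (order 2).
h: a_k = 0, -12, -18, 2, 20, 82/5, 7/5, -719/105, -186/35, …
ICs: h(0) = 0, h′(0) = -12.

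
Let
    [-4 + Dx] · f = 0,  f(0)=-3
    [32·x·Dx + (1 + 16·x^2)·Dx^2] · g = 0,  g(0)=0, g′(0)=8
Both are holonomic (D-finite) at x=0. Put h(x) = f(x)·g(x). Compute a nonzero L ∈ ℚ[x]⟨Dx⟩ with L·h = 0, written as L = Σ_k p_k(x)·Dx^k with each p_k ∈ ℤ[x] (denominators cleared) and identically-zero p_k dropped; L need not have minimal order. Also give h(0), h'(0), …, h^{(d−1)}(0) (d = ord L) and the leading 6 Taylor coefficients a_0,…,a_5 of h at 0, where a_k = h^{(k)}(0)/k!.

L = (16 - 128·x + 256·x^2) + (-8 + 32·x - 128·x^2)·Dx + (1 + 16·x^2)·Dx^2  (order 2).
h: a_k = 0, -24, -96, -64, 256, -2304/5, …
ICs: h(0) = 0, h′(0) = -24.

f: a_k = -3, -12, -24, -32, -32, -128/5, …
g: a_k = 0, 8, 0, -128/3, 0, 2048/5, …
f·g: L₀ = L_f ⊗_s L_g, ord ≤ 1·2.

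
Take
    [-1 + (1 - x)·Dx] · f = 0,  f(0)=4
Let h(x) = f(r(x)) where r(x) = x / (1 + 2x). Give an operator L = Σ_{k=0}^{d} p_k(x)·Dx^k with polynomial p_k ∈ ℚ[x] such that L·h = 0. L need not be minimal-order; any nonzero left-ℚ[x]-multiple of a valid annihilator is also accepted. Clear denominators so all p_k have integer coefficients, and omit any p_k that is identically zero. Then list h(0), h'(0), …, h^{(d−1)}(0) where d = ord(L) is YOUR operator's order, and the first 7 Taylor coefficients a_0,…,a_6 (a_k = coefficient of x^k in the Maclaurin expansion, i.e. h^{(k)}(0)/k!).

L = -1 + (1 + 3·x + 2·x^2)·Dx  (order 1).
h: a_k = 4, 4, -4, 4, -4, 4, -4, …
ICs: h(0) = 4.

f: a_k = 4, 4, 4, 4, 4, 4, 4, …
h₀=f(r): pull back L_f along r ⇒ L₀.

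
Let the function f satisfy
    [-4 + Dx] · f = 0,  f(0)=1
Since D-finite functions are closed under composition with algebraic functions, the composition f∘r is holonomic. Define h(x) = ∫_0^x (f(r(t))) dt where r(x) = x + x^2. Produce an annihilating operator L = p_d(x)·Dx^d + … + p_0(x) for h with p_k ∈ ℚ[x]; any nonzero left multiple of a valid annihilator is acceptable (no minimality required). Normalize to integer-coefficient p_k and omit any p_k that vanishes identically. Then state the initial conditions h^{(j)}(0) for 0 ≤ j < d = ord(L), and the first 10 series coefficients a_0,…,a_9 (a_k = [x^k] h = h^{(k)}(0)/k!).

f: a_k = 1, 4, 8, 32/3, 32/3, 128/15, 256/45, 1024/315, 512/315, 2048/2835, …
Substitute x→r, Dx→(1/r')Dx; clear ⇒ L₀.
∫: right-multiply L₀ by Dx.
L = (-4 - 8·x)·Dx + Dx^2  (order 2).
h: a_k = 0, 1, 2, 4, 20/3, 152/15, 208/15, 5536/315, 6512/315, 160/7, …
ICs: h(0) = 0, h′(0) = 1.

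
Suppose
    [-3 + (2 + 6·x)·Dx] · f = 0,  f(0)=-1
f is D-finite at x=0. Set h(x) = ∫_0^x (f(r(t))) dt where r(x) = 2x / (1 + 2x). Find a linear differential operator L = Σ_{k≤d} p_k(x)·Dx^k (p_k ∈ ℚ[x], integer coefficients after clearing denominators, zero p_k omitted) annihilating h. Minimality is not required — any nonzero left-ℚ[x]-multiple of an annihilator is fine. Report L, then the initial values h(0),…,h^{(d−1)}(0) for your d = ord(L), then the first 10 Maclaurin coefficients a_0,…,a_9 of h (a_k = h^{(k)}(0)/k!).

f: a_k = -1, -3/2, 9/8, -27/16, 405/128, -1701/256, 15309/1024, -72171/2048, 2814669/32768, -14073345/65536, …
Substitute x→r, Dx→(1/r')Dx; clear ⇒ L₀.
∫: right-multiply L₀ by Dx.
L = -3·Dx + (1 + 10·x + 16·x^2)·Dx^2  (order 2).
h: a_k = 0, -1, -3/2, 7/2, -87/8, 1677/40, -3023/16, 106305/112, -658335/128, 11301055/384, …
ICs: h(0) = 0, h′(0) = -1.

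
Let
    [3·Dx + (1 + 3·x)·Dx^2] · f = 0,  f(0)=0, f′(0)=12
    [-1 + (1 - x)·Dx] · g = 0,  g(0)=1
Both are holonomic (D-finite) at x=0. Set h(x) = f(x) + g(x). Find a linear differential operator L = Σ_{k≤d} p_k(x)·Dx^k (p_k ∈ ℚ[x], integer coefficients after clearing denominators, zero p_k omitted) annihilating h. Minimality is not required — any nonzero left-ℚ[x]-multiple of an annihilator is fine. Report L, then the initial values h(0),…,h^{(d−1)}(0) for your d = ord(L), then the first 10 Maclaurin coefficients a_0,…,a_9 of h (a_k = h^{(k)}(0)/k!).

f: a_k = 0, 12, -18, 36, -81, 972/5, -486, 8748/7, -6561/2, 8748, …
g: a_k = 1, 1, 1, 1, 1, 1, 1, 1, 1, 1, …
Weyl lclm of L_f,L_g ⇒ L₀ (ord ≤ 3).
L = (-54 - 18·x)·Dx + (12 - 72·x - 36·x^2)·Dx^2 + (5 + 13·x - 9·x^2 - 9·x^3)·Dx^3  (order 3).
h: a_k = 1, 13, -17, 37, -80, 977/5, -485, 8755/7, -6559/2, 8749, …
ICs: h(0) = 1, h′(0) = 13, h′′(0) = -34.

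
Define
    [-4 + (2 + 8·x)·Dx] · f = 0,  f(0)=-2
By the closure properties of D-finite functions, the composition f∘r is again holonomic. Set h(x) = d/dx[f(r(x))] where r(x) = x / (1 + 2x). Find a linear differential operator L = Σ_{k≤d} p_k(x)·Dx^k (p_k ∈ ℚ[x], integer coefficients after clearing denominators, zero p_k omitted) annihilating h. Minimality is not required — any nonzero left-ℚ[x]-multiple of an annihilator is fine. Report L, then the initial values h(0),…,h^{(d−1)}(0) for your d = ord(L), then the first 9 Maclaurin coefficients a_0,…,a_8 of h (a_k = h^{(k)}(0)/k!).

f: a_k = -2, -4, 4, -8, 20, -56, 168, -528, 1716, …
Substitute x→r, Dx→(1/r')Dx; clear ⇒ L₀.
Derive L from L₀ (diff closure).
L = (-6 - 24·x) + (-1 - 8·x - 12·x^2)·Dx  (order 1).
h: a_k = -4, 24, -120, 592, -3000, 15696, -84336, 462240, -2570328, …
ICs: h(0) = -4.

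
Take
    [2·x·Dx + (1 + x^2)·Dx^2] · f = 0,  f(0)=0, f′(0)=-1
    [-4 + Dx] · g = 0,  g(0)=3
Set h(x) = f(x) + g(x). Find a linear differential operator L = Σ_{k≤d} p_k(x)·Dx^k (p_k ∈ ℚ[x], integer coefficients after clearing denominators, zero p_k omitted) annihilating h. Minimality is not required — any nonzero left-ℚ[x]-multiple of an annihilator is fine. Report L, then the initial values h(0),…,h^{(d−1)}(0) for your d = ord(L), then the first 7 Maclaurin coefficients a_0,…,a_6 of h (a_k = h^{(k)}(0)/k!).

L = (4 - 16·x - 12·x^2 - 16·x^3)·Dx + (-9 - 13·x^2 - 8·x^4)·Dx^2 + (2 + x + 4·x^2 + x^3 + 2·x^4)·Dx^3  (order 3).
h: a_k = 3, 11, 24, 97/3, 32, 127/5, 256/15, …
ICs: h(0) = 3, h′(0) = 11, h′′(0) = 48.

f: a_k = 0, -1, 0, 1/3, 0, -1/5, 0, …
g: a_k = 3, 12, 24, 32, 32, 128/5, 256/15, …
Sum ⇒ L₀ = lclm(L_f,L_g) in ℚ(x)⟨Dx⟩.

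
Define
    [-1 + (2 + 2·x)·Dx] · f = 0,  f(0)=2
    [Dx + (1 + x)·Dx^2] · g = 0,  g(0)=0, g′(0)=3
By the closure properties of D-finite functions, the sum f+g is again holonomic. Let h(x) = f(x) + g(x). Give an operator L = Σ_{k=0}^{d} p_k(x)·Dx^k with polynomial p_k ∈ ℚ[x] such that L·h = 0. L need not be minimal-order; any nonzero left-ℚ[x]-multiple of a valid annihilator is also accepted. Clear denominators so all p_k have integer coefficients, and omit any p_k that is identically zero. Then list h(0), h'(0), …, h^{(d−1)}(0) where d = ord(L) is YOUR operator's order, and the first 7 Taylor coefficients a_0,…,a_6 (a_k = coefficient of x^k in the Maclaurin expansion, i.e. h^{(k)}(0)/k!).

L = Dx + (5 + 5·x)·Dx^2 + (2 + 4·x + 2·x^2)·Dx^3  (order 3).
h: a_k = 2, 4, -7/4, 9/8, -53/64, 419/640, -277/512, …
ICs: h(0) = 2, h′(0) = 4, h′′(0) = -7/2.

f: a_k = 2, 1, -1/4, 1/8, -5/64, 7/128, -21/512, …
g: a_k = 0, 3, -3/2, 1, -3/4, 3/5, -1/2, …
h₀=f+g: left-lcm gives L₀, ord ≤ 3.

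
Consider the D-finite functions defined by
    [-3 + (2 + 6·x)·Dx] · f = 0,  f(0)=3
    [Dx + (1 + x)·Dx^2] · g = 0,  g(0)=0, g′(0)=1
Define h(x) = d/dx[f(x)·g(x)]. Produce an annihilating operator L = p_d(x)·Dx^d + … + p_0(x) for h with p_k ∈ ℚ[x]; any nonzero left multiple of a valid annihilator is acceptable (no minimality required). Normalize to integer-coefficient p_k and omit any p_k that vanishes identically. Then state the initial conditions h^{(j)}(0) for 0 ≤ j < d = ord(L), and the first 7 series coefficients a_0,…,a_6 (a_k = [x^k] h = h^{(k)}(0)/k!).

L = (3 + 126·x + 27·x^2) + (128 + 648·x + 864·x^2 + 216·x^3)·Dx + (28 + 208·x + 504·x^2 + 432·x^3 + 108·x^4)·Dx^2  (order 2).
h: a_k = 3, 6, -111/8, 30, -8751/128, 53013/320, -2159127/5120, …
ICs: h(0) = 3, h′(0) = 6.

f: a_k = 3, 9/2, -27/8, 81/16, -1215/128, 5103/256, -45927/1024, …
g: a_k = 0, 1, -1/2, 1/3, -1/4, 1/5, -1/6, …
f·g: L₀ = L_f ⊗_s L_g, ord ≤ 1·2.
Derive L from L₀ (diff closure).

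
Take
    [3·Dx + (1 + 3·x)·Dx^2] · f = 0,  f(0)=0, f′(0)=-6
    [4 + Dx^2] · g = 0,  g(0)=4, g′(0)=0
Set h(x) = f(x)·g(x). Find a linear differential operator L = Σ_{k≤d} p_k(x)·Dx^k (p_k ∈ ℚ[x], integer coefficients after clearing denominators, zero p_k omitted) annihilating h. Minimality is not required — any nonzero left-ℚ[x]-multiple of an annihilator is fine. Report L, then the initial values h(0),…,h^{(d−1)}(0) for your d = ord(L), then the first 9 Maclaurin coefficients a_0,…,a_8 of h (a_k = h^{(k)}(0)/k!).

f: a_k = 0, -6, 9, -18, 81/2, -486/5, 243, -4374/7, 6561/4, …
g: a_k = 4, 0, -8, 0, 8/3, 0, -16/45, 0, 8/315, …
Product ⇒ symmetric product L₀, ord ≤ 4.
L = (-1112 - 1248·x + 7344·x^2 + 27648·x^3 + 20736·x^4) + (-48 + 2160·x + 10368·x^2 + 10368·x^3)·Dx + (-250 + 240·x + 4968·x^2 + 13824·x^3 + 10368·x^4)·Dx^2 + (-12 + 540·x + 2592·x^2 + 2592·x^3)·Dx^3 + (7 + 138·x + 783·x^2 + 1728·x^3 + 1296·x^4)·Dx^4  (order 4).
h: a_k = 0, -24, 36, -24, 90, -1304/5, 672, -185608/105, 23609/5, …
ICs: h(0) = 0, h′(0) = -24, h′′(0) = 72, h′′′(0) = -144.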